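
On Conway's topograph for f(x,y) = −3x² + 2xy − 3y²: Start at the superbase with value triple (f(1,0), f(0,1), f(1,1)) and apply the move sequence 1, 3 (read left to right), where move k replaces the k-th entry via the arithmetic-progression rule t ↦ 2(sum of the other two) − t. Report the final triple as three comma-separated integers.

start (-3,-3,-4) = (f(1,0),f(0,1),f(1,1))
replace slot 1: 2·((-3)+(-4)) − (-3) = -11 → (-11,-3,-4)
replace slot 3: 2·((-11)+(-3)) − (-4) = -24 → (-11,-3,-24)

-11,-3,-24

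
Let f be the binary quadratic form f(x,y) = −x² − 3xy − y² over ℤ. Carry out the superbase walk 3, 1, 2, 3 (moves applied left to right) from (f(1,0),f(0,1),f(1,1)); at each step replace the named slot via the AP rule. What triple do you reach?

start (-1,-1,-5) = (f(1,0),f(0,1),f(1,1))
replace slot 3: 2·((-1)+(-1)) − (-5) = 1 → (-1,-1,1)
replace slot 1: 2·((-1)+1) − (-1) = 1 → (1,-1,1)
replace slot 2: 2·(1+1) − (-1) = 5 → (1,5,1)
replace slot 3: 2·(1+5) − 1 = 11 → (1,5,11)

1,5,11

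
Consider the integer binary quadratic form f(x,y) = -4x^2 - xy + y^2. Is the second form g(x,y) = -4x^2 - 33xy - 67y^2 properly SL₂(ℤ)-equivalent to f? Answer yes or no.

D₁ = 17, D₂ = 17
river cycle of f (length 6): (1, 3, -2), (-2, 1, 2), (2, 3, -1), (-1, 3, 2), (2, 1, -2), (-2, 3, 1)
river cycle of g (length 6): (1, 3, -2), (-2, 1, 2), (2, 3, -1), (-1, 3, 2), (2, 1, -2), (-2, 3, 1)
cycles coincide ⇒ equivalent

yes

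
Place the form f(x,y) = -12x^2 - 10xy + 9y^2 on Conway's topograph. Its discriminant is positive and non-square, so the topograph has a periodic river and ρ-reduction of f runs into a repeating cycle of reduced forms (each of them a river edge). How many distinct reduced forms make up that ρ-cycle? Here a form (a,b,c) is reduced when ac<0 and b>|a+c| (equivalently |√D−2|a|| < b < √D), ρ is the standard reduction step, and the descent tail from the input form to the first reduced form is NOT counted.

D = 532, ⌊√D⌋ = 23
descent: ρ → (9,10,-12)  [lands on river]
river: ρ → (-12,14,7)
river: ρ → (7,14,-12)
river: ρ → (-12,10,9)
river: ρ → (9,8,-13)
river: ρ → (-13,18,4)
river: ρ → (4,22,-3)
river: ρ → (-3,20,11)
river: ρ → (11,2,-12)
river: ρ → (-12,22,1)
river: ρ → (1,22,-12)
river: ρ → (-12,2,11)
river: ρ → (11,20,-3)
river: ρ → (-3,22,4)
river: ρ → (4,18,-13)
river: ρ → (-13,8,9)
ρ-cycle length = 16 (tail of 1 descent step not counted)

16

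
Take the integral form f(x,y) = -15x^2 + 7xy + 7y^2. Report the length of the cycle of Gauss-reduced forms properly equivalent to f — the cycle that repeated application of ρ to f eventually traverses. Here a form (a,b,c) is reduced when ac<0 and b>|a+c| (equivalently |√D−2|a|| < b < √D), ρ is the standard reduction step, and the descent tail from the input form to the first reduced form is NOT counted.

D = 469, ⌊√D⌋ = 21
descent: ρ → (7,21,-1)  [lands on river]
river: ρ → (-1,21,7)
ρ-cycle length = 2 (tail of 1 descent step not counted)

2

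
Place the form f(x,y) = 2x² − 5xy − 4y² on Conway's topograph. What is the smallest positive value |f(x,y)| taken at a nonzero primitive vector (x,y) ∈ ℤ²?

descent: ρ → (-4,5,2)  [lands on river]
river: ρ → (2,7,-1)
river: ρ → (-1,7,2)
river: ρ → (2,5,-4)
river: ρ → (-4,3,3)
river: ρ → (3,3,-4)
closes: descent 1, river 6
min |a| on river = 1

1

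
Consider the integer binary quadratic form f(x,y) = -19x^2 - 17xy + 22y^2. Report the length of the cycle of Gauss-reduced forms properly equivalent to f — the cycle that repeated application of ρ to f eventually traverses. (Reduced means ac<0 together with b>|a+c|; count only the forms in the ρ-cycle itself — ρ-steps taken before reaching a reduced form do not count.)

D = 1961, ⌊√D⌋ = 44
descent: ρ → (22,17,-19)  [lands on river]
river: ρ → (-19,21,20)
river: ρ → (20,19,-20)
river: ρ → (-20,21,19)
river: ρ → (19,17,-22)
river: ρ → (-22,27,14)
river: ρ → (14,29,-20)
river: ρ → (-20,11,23)
river: ρ → (23,35,-8)
river: ρ → (-8,29,35)
river: ρ → (35,41,-2)
river: ρ → (-2,43,14)
river: ρ → (14,41,-5)
river: ρ → (-5,39,22)
river: ρ → (22,5,-22)
river: ρ → (-22,39,5)
river: ρ → (5,41,-14)
river: ρ → (-14,43,2)
river: ρ → (2,41,-35)
river: ρ → (-35,29,8)
river: ρ → (8,35,-23)
river: ρ → (-23,11,20)
river: ρ → (20,29,-14)
river: ρ → (-14,27,22)
ρ-cycle length = 24 (tail of 1 descent step not counted)

24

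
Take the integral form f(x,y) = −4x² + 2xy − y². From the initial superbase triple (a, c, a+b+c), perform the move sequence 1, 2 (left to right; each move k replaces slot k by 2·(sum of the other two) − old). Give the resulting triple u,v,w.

start (-4,-1,-3) = (f(1,0),f(0,1),f(1,1))
replace slot 1: 2·((-1)+(-3)) − (-4) = -4 → (-4,-1,-3)
replace slot 2: 2·((-4)+(-3)) − (-1) = -13 → (-4,-13,-3)

-4,-13,-3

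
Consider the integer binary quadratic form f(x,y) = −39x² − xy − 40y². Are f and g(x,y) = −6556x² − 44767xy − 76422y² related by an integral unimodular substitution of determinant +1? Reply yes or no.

D₁ = -6239, D₂ = -6239
f is negative-definite; reduce −f:
−f: reduced (well bottom): (39,1,40) with a≤c, −a<b≤a
flip sign back: reduced form of f is (-39,-1,-40)
g is negative-definite; reduce −g:
−g: translate: b→5431 (≡44767 mod 13112), so (6556,44767,76422)→(6556,5431,1125)
−g: flip: (6556,5431,1125)→(1125,-5431,6556)
−g: translate: b→-931 (≡-5431 mod 2250), so (1125,-5431,6556)→(1125,-931,194)
−g: flip: (1125,-931,194)→(194,931,1125)
−g: translate: b→155 (≡931 mod 388), so (194,931,1125)→(194,155,39)
−g: flip: (194,155,39)→(39,-155,194)
−g: translate: b→1 (≡-155 mod 78), so (39,-155,194)→(39,1,40)
−g: reduced (well bottom): (39,1,40) with a≤c, −a<b≤a
flip sign back: reduced form of g is (-39,-1,-40)
reduced forms (-39, -1, -40) vs (-39, -1, -40) ⇒ equivalent

yes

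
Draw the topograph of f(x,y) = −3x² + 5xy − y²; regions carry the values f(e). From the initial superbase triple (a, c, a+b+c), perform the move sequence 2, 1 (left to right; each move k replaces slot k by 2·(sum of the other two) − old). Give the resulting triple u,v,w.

start (-3,-1,1) = (f(1,0),f(0,1),f(1,1))
replace slot 2: 2·((-3)+1) − (-1) = -3 → (-3,-3,1)
replace slot 1: 2·((-3)+1) − (-3) = -1 → (-1,-3,1)

-1,-3,1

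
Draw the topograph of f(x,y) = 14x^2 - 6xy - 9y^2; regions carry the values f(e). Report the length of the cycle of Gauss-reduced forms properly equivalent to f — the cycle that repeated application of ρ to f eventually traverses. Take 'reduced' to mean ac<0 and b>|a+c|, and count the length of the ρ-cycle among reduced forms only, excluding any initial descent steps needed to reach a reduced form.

D = 540, ⌊√D⌋ = 23
descent: ρ → (-9,6,14)  [lands on river]
river: ρ → (14,22,-1)
river: ρ → (-1,22,14)
river: ρ → (14,6,-9)
river: ρ → (-9,12,11)
river: ρ → (11,10,-10)
river: ρ → (-10,10,11)
river: ρ → (11,12,-9)
ρ-cycle length = 8 (tail of 1 descent step not counted)

8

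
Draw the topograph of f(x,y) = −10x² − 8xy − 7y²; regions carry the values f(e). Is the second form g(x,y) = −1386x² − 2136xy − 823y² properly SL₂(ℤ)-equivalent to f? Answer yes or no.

D₁ = -216, D₂ = -216
f is negative-definite; reduce −f:
−f: flip: (10,8,7)→(7,-8,10)
−f: translate: b→6 (≡-8 mod 14), so (7,-8,10)→(7,6,9)
−f: reduced (well bottom): (7,6,9) with a≤c, −a<b≤a
flip sign back: reduced form of f is (-7,-6,-9)
g is negative-definite; reduce −g:
−g: translate: b→-636 (≡2136 mod 2772), so (1386,2136,823)→(1386,-636,73)
−g: flip: (1386,-636,73)→(73,636,1386)
−g: translate: b→52 (≡636 mod 146), so (73,636,1386)→(73,52,10)
−g: flip: (73,52,10)→(10,-52,73)
−g: translate: b→8 (≡-52 mod 20), so (10,-52,73)→(10,8,7)
−g: flip: (10,8,7)→(7,-8,10)
−g: translate: b→6 (≡-8 mod 14), so (7,-8,10)→(7,6,9)
−g: reduced (well bottom): (7,6,9) with a≤c, −a<b≤a
flip sign back: reduced form of g is (-7,-6,-9)
reduced forms (-7, -6, -9) vs (-7, -6, -9) ⇒ equivalent

yes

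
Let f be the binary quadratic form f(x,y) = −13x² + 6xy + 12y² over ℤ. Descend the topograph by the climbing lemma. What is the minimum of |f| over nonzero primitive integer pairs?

river: ρ → (12,18,-7)
river: ρ → (-7,24,3)
river: ρ → (3,24,-7)
river: ρ → (-7,18,12)
river: ρ → (12,6,-13)
river: ρ → (-13,20,5)
river: ρ → (5,20,-13)
river: ρ → (-13,6,12)
closes: descent 0, river 8
min |a| on river = 3

3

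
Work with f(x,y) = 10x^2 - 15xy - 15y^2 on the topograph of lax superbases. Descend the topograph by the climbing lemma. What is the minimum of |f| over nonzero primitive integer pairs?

descent: ρ → (-15,15,10)  [lands on river]
river: ρ → (10,25,-5)
river: ρ → (-5,25,10)
river: ρ → (10,15,-15)
closes: descent 1, river 4
min |a| on river = 5

5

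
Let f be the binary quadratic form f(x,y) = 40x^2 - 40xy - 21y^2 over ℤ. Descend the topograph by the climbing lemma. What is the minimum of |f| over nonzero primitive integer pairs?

descent: ρ → (-21,40,40)  [lands on river]
river: ρ → (40,40,-21)
river: ρ → (-21,44,36)
river: ρ → (36,28,-29)
river: ρ → (-29,30,35)
river: ρ → (35,40,-24)
river: ρ → (-24,56,19)
river: ρ → (19,58,-21)
river: ρ → (-21,68,4)
river: ρ → (4,68,-21)
river: ρ → (-21,58,19)
river: ρ → (19,56,-24)
river: ρ → (-24,40,35)
river: ρ → (35,30,-29)
river: ρ → (-29,28,36)
river: ρ → (36,44,-21)
closes: descent 1, river 16
min |a| on river = 4

4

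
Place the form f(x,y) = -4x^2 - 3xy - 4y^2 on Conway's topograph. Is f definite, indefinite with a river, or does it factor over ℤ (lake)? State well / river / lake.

D = b²−4ac = (-3)² − 4·(-4)·(-4) = -55
D < 0 ⇒ definite ⇒ every region one sign ⇒ single well

well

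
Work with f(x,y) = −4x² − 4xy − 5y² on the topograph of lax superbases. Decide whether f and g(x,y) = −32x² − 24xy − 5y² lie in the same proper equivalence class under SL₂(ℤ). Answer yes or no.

D₁ = -64, D₂ = -64
f is negative-definite; reduce −f:
−f: reduced (well bottom): (4,4,5) with a≤c, −a<b≤a
flip sign back: reduced form of f is (-4,-4,-5)
g is negative-definite; reduce −g:
−g: flip: (32,24,5)→(5,-24,32)
−g: translate: b→-4 (≡-24 mod 10), so (5,-24,32)→(5,-4,4)
−g: flip: (5,-4,4)→(4,4,5)
−g: reduced (well bottom): (4,4,5) with a≤c, −a<b≤a
flip sign back: reduced form of g is (-4,-4,-5)
reduced forms (-4, -4, -5) vs (-4, -4, -5) ⇒ equivalent

yes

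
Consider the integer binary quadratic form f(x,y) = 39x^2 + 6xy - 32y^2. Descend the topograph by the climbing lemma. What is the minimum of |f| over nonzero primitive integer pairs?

descent: ρ → (-32,58,13)  [lands on river]
river: ρ → (13,46,-56)
river: ρ → (-56,66,3)
river: ρ → (3,66,-56)
river: ρ → (-56,46,13)
river: ρ → (13,58,-32)
river: ρ → (-32,70,1)
river: ρ → (1,70,-32)
closes: descent 1, river 8
min |a| on river = 1

1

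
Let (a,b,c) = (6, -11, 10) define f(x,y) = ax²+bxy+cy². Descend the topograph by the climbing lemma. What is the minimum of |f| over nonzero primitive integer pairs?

translate: b→1 (≡-11 mod 12), so (6,-11,10)→(6,1,5)
flip: (6,1,5)→(5,-1,6)
reduced (well bottom): (5,-1,6) with a≤c, −a<b≤a
well minimum = a = 5

5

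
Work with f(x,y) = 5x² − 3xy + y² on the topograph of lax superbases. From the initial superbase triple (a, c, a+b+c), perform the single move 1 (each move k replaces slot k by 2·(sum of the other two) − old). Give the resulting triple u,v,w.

start (5,1,3) = (f(1,0),f(0,1),f(1,1))
replace slot 1: 2·(1+3) − 5 = 3 → (3,1,3)

3,1,3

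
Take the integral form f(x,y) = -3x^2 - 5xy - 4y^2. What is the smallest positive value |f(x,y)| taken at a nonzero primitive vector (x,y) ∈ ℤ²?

translate: b→-1 (≡5 mod 6), so (3,5,4)→(3,-1,2)
flip: (3,-1,2)→(2,1,3)
reduced (well bottom): (2,1,3) with a≤c, −a<b≤a
well minimum |f| = |-2| = 2 (negative-definite)

2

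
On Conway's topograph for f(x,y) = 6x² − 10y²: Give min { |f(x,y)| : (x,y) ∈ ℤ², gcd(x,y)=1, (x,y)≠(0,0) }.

descent: ρ → (-10,0,6)
descent: ρ → (6,12,-4)  [lands on river]
river: ρ → (-4,12,6)
closes: descent 2, river 2
min |a| on river = 4

4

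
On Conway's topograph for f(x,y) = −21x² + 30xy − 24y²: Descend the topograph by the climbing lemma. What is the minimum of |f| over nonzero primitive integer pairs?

translate: b→12 (≡-30 mod 42), so (21,-30,24)→(21,12,15)
flip: (21,12,15)→(15,-12,21)
reduced (well bottom): (15,-12,21) with a≤c, −a<b≤a
well minimum |f| = |-15| = 15 (negative-definite)

15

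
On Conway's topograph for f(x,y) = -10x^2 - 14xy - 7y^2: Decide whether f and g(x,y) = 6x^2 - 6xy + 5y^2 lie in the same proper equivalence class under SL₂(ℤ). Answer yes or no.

D₁ = -84, D₂ = -84
f is negative-definite; reduce −f:
−f: translate: b→-6 (≡14 mod 20), so (10,14,7)→(10,-6,3)
−f: flip: (10,-6,3)→(3,6,10)
−f: translate: b→0 (≡6 mod 6), so (3,6,10)→(3,0,7)
−f: reduced (well bottom): (3,0,7) with a≤c, −a<b≤a
flip sign back: reduced form of f is (-3,0,-7)
g: translate: b→6 (≡-6 mod 12), so (6,-6,5)→(6,6,5)
g: flip: (6,6,5)→(5,-6,6)
g: translate: b→4 (≡-6 mod 10), so (5,-6,6)→(5,4,5)
g: reduced (well bottom): (5,4,5) with a≤c, −a<b≤a
reduced forms (-3, 0, -7) vs (5, 4, 5) ⇒ inequivalent

no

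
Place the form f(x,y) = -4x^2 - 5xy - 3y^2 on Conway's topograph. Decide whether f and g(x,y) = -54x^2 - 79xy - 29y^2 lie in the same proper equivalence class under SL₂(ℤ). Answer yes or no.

D₁ = -23, D₂ = -23
f is negative-definite; reduce −f:
−f: translate: b→-3 (≡5 mod 8), so (4,5,3)→(4,-3,2)
−f: flip: (4,-3,2)→(2,3,4)
−f: translate: b→-1 (≡3 mod 4), so (2,3,4)→(2,-1,3)
−f: reduced (well bottom): (2,-1,3) with a≤c, −a<b≤a
flip sign back: reduced form of f is (-2,1,-3)
g is negative-definite; reduce −g:
−g: translate: b→-29 (≡79 mod 108), so (54,79,29)→(54,-29,4)
−g: flip: (54,-29,4)→(4,29,54)
−g: translate: b→-3 (≡29 mod 8), so (4,29,54)→(4,-3,2)
−g: flip: (4,-3,2)→(2,3,4)
−g: translate: b→-1 (≡3 mod 4), so (2,3,4)→(2,-1,3)
−g: reduced (well bottom): (2,-1,3) with a≤c, −a<b≤a
flip sign back: reduced form of g is (-2,1,-3)
reduced forms (-2, 1, -3) vs (-2, 1, -3) ⇒ equivalent

yes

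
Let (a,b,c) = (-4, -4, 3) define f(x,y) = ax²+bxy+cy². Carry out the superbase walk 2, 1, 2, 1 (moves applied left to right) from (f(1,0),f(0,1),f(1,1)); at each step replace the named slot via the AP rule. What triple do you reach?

start (-4,3,-5) = (f(1,0),f(0,1),f(1,1))
replace slot 2: 2·((-4)+(-5)) − 3 = -21 → (-4,-21,-5)
replace slot 1: 2·((-21)+(-5)) − (-4) = -48 → (-48,-21,-5)
replace slot 2: 2·((-48)+(-5)) − (-21) = -85 → (-48,-85,-5)
replace slot 1: 2·((-85)+(-5)) − (-48) = -132 → (-132,-85,-5)

-132,-85,-5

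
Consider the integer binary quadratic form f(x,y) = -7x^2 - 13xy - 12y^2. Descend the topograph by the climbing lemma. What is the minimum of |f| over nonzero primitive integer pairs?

translate: b→-1 (≡13 mod 14), so (7,13,12)→(7,-1,6)
flip: (7,-1,6)→(6,1,7)
reduced (well bottom): (6,1,7) with a≤c, −a<b≤a
well minimum |f| = |-6| = 6 (negative-definite)

6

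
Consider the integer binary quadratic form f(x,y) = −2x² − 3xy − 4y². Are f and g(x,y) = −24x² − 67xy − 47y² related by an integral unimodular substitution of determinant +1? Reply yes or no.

D₁ = -23, D₂ = -23
f is negative-definite; reduce −f:
−f: translate: b→-1 (≡3 mod 4), so (2,3,4)→(2,-1,3)
−f: reduced (well bottom): (2,-1,3) with a≤c, −a<b≤a
flip sign back: reduced form of f is (-2,1,-3)
g is negative-definite; reduce −g:
−g: translate: b→19 (≡67 mod 48), so (24,67,47)→(24,19,4)
−g: flip: (24,19,4)→(4,-19,24)
−g: translate: b→-3 (≡-19 mod 8), so (4,-19,24)→(4,-3,2)
−g: flip: (4,-3,2)→(2,3,4)
−g: translate: b→-1 (≡3 mod 4), so (2,3,4)→(2,-1,3)
−g: reduced (well bottom): (2,-1,3) with a≤c, −a<b≤a
flip sign back: reduced form of g is (-2,1,-3)
reduced forms (-2, 1, -3) vs (-2, 1, -3) ⇒ equivalent

yes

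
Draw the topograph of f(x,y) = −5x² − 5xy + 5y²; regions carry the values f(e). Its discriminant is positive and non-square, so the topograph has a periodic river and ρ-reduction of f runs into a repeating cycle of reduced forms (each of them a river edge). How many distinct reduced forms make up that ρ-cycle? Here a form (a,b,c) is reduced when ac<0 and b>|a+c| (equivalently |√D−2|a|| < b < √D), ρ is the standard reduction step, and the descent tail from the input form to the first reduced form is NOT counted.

D = 125, ⌊√D⌋ = 11
descent: ρ → (5,5,-5)  [lands on river]
river: ρ → (-5,5,5)
ρ-cycle length = 2 (tail of 1 descent step not counted)

2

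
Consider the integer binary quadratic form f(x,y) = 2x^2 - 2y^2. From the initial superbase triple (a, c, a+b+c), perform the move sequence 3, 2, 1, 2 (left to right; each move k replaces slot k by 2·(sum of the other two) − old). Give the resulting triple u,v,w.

start (2,-2,0) = (f(1,0),f(0,1),f(1,1))
replace slot 3: 2·(2+(-2)) − 0 = 0 → (2,-2,0)
replace slot 2: 2·(2+0) − (-2) = 6 → (2,6,0)
replace slot 1: 2·(6+0) − 2 = 10 → (10,6,0)
replace slot 2: 2·(10+0) − 6 = 14 → (10,14,0)

10,14,0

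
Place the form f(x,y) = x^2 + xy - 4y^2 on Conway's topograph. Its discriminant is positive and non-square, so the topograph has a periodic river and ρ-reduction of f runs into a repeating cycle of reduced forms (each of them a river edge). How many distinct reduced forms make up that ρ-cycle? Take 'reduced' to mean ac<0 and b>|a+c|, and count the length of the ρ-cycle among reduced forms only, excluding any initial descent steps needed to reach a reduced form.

D = 17, ⌊√D⌋ = 4
descent: ρ → (-4,-1,1)
descent: ρ → (1,3,-2)  [lands on river]
river: ρ → (-2,1,2)
river: ρ → (2,3,-1)
river: ρ → (-1,3,2)
river: ρ → (2,1,-2)
river: ρ → (-2,3,1)
ρ-cycle length = 6 (tail of 2 descent steps not counted)

6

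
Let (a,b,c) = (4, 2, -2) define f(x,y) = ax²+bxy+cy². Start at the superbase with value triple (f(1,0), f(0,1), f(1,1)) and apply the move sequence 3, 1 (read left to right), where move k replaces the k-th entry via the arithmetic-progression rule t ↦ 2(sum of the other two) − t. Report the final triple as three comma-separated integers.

start (4,-2,4) = (f(1,0),f(0,1),f(1,1))
replace slot 3: 2·(4+(-2)) − 4 = 0 → (4,-2,0)
replace slot 1: 2·((-2)+0) − 4 = -8 → (-8,-2,0)

-8,-2,0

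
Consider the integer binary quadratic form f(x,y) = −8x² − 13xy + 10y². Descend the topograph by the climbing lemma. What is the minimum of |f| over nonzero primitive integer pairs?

descent: ρ → (10,13,-8)  [lands on river]
river: ρ → (-8,19,4)
river: ρ → (4,21,-3)
river: ρ → (-3,21,4)
river: ρ → (4,19,-8)
river: ρ → (-8,13,10)
river: ρ → (10,7,-11)
river: ρ → (-11,15,6)
river: ρ → (6,21,-2)
river: ρ → (-2,19,16)
river: ρ → (16,13,-5)
river: ρ → (-5,17,10)
river: ρ → (10,3,-12)
river: ρ → (-12,21,1)
river: ρ → (1,21,-12)
river: ρ → (-12,3,10)
river: ρ → (10,17,-5)
river: ρ → (-5,13,16)
river: ρ → (16,19,-2)
river: ρ → (-2,21,6)
river: ρ → (6,15,-11)
river: ρ → (-11,7,10)
closes: descent 1, river 22
min |a| on river = 1

1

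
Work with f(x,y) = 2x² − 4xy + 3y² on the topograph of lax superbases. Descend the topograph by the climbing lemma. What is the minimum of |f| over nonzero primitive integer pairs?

translate: b→0 (≡-4 mod 4), so (2,-4,3)→(2,0,1)
flip: (2,0,1)→(1,0,2)
reduced (well bottom): (1,0,2) with a≤c, −a<b≤a
well minimum = a = 1

1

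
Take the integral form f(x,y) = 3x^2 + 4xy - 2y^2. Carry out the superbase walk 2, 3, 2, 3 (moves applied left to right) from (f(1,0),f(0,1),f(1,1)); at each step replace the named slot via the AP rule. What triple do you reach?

start (3,-2,5) = (f(1,0),f(0,1),f(1,1))
replace slot 2: 2·(3+5) − (-2) = 18 → (3,18,5)
replace slot 3: 2·(3+18) − 5 = 37 → (3,18,37)
replace slot 2: 2·(3+37) − 18 = 62 → (3,62,37)
replace slot 3: 2·(3+62) − 37 = 93 → (3,62,93)

3,62,93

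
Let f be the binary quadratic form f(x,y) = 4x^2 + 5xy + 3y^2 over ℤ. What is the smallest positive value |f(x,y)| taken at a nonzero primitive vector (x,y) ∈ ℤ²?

translate: b→-3 (≡5 mod 8), so (4,5,3)→(4,-3,2)
flip: (4,-3,2)→(2,3,4)
translate: b→-1 (≡3 mod 4), so (2,3,4)→(2,-1,3)
reduced (well bottom): (2,-1,3) with a≤c, −a<b≤a
well minimum = a = 2

2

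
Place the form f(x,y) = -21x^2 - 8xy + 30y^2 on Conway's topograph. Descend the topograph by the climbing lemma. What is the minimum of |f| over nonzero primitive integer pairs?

descent: ρ → (30,8,-21)
descent: ρ → (-21,34,17)  [lands on river]
river: ρ → (17,34,-21)
river: ρ → (-21,50,1)
river: ρ → (1,50,-21)
closes: descent 2, river 4
min |a| on river = 1

1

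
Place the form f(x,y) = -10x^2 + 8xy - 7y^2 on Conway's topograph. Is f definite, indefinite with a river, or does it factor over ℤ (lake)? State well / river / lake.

D = b²−4ac = 8² − 4·(-10)·(-7) = -216
D < 0 ⇒ definite ⇒ every region one sign ⇒ single well

well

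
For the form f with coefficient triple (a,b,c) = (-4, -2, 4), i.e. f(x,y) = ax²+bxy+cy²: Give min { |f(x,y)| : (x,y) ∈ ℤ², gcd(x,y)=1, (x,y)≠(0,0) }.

descent: ρ → (4,2,-4)  [lands on river]
river: ρ → (-4,6,2)
river: ρ → (2,6,-4)
river: ρ → (-4,2,4)
river: ρ → (4,6,-2)
river: ρ → (-2,6,4)
closes: descent 1, river 6
min |a| on river = 2

2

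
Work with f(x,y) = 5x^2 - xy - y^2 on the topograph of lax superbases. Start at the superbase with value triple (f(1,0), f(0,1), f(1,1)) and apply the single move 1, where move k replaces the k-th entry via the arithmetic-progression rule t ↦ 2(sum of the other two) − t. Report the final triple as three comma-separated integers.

start (5,-1,3) = (f(1,0),f(0,1),f(1,1))
replace slot 1: 2·((-1)+3) − 5 = -1 → (-1,-1,3)

-1,-1,3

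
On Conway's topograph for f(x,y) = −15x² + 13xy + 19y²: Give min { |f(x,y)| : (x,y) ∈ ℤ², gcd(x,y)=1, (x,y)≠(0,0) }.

river: ρ → (19,25,-9)
river: ρ → (-9,29,13)
river: ρ → (13,23,-15)
river: ρ → (-15,7,21)
river: ρ → (21,35,-1)
river: ρ → (-1,35,21)
river: ρ → (21,7,-15)
river: ρ → (-15,23,13)
river: ρ → (13,29,-9)
river: ρ → (-9,25,19)
river: ρ → (19,13,-15)
river: ρ → (-15,17,17)
river: ρ → (17,17,-15)
river: ρ → (-15,13,19)
closes: descent 0, river 14
min |a| on river = 1

1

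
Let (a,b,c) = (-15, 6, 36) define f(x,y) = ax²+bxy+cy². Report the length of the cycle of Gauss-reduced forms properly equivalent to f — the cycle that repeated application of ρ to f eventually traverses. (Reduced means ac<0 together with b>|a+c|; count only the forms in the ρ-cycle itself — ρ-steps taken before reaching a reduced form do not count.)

D = 2196, ⌊√D⌋ = 46
descent: ρ → (36,-6,-15)
descent: ρ → (-15,36,15)  [lands on river]
river: ρ → (15,24,-27)
river: ρ → (-27,30,12)
river: ρ → (12,42,-9)
river: ρ → (-9,30,36)
river: ρ → (36,42,-3)
river: ρ → (-3,42,36)
river: ρ → (36,30,-9)
river: ρ → (-9,42,12)
river: ρ → (12,30,-27)
river: ρ → (-27,24,15)
river: ρ → (15,36,-15)
river: ρ → (-15,24,27)
river: ρ → (27,30,-12)
river: ρ → (-12,42,9)
river: ρ → (9,30,-36)
river: ρ → (-36,42,3)
river: ρ → (3,42,-36)
river: ρ → (-36,30,9)
river: ρ → (9,42,-12)
river: ρ → (-12,30,27)
river: ρ → (27,24,-15)
ρ-cycle length = 22 (tail of 2 descent steps not counted)

22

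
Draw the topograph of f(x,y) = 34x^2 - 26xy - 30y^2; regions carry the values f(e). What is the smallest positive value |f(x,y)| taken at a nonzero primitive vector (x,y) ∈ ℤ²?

descent: ρ → (-30,26,34)  [lands on river]
river: ρ → (34,42,-22)
river: ρ → (-22,46,30)
river: ρ → (30,14,-38)
river: ρ → (-38,62,6)
river: ρ → (6,58,-58)
river: ρ → (-58,58,6)
river: ρ → (6,62,-38)
river: ρ → (-38,14,30)
river: ρ → (30,46,-22)
river: ρ → (-22,42,34)
river: ρ → (34,26,-30)
river: ρ → (-30,34,30)
river: ρ → (30,26,-34)
river: ρ → (-34,42,22)
river: ρ → (22,46,-30)
river: ρ → (-30,14,38)
river: ρ → (38,62,-6)
river: ρ → (-6,58,58)
river: ρ → (58,58,-6)
river: ρ → (-6,62,38)
river: ρ → (38,14,-30)
river: ρ → (-30,46,22)
river: ρ → (22,42,-34)
river: ρ → (-34,26,30)
river: ρ → (30,34,-30)
closes: descent 1, river 26
min |a| on river = 6

6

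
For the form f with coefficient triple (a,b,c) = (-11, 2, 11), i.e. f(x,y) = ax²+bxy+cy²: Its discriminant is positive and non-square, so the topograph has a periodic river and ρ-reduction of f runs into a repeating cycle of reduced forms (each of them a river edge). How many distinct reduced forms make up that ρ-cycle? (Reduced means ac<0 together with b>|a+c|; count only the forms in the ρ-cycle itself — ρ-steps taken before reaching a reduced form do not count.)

D = 488, ⌊√D⌋ = 22
river: ρ → (11,20,-2)
river: ρ → (-2,20,11)
river: ρ → (11,2,-11)
river: ρ → (-11,20,2)
river: ρ → (2,20,-11)
river: ρ → (-11,2,11)
ρ-cycle length = 6 (tail of 0 descent steps not counted)

6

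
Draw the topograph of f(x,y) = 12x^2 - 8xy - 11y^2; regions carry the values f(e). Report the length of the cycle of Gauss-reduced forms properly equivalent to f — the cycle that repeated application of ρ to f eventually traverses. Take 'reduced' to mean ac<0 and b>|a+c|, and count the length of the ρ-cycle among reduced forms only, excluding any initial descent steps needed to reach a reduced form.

D = 592, ⌊√D⌋ = 24
descent: ρ → (-11,8,12)  [lands on river]
river: ρ → (12,16,-7)
river: ρ → (-7,12,16)
river: ρ → (16,20,-3)
river: ρ → (-3,22,9)
river: ρ → (9,14,-11)
ρ-cycle length = 6 (tail of 1 descent step not counted)

6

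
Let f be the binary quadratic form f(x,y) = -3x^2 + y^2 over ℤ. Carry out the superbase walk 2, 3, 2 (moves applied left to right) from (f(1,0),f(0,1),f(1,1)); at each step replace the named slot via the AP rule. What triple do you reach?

start (-3,1,-2) = (f(1,0),f(0,1),f(1,1))
replace slot 2: 2·((-3)+(-2)) − 1 = -11 → (-3,-11,-2)
replace slot 3: 2·((-3)+(-11)) − (-2) = -26 → (-3,-11,-26)
replace slot 2: 2·((-3)+(-26)) − (-11) = -47 → (-3,-47,-26)

-3,-47,-26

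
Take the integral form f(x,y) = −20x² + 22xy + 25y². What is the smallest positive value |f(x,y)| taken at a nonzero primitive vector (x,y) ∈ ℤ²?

river: ρ → (25,28,-17)
river: ρ → (-17,40,13)
river: ρ → (13,38,-20)
river: ρ → (-20,42,9)
river: ρ → (9,48,-5)
river: ρ → (-5,42,36)
river: ρ → (36,30,-11)
river: ρ → (-11,36,27)
river: ρ → (27,18,-20)
river: ρ → (-20,22,25)
closes: descent 0, river 10
min |a| on river = 5

5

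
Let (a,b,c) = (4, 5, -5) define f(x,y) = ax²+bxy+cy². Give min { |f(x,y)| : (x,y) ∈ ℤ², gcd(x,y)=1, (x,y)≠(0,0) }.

river: ρ → (-5,5,4)
river: ρ → (4,3,-6)
river: ρ → (-6,9,1)
river: ρ → (1,9,-6)
river: ρ → (-6,3,4)
river: ρ → (4,5,-5)
closes: descent 0, river 6
min |a| on river = 1

1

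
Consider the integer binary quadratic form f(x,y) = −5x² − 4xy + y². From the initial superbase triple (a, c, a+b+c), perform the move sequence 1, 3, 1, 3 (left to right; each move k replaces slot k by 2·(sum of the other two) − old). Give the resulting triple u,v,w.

start (-5,1,-8) = (f(1,0),f(0,1),f(1,1))
replace slot 1: 2·(1+(-8)) − (-5) = -9 → (-9,1,-8)
replace slot 3: 2·((-9)+1) − (-8) = -8 → (-9,1,-8)
replace slot 1: 2·(1+(-8)) − (-9) = -5 → (-5,1,-8)
replace slot 3: 2·((-5)+1) − (-8) = 0 → (-5,1,0)

-5,1,0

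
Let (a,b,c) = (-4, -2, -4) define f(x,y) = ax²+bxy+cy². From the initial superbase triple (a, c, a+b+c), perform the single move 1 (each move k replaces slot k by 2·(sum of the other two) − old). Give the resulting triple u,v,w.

start (-4,-4,-10) = (f(1,0),f(0,1),f(1,1))
replace slot 1: 2·((-4)+(-10)) − (-4) = -24 → (-24,-4,-10)

-24,-4,-10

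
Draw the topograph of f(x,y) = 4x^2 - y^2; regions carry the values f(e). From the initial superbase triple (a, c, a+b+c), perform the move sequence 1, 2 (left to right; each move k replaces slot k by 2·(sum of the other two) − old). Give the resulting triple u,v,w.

start (4,-1,3) = (f(1,0),f(0,1),f(1,1))
replace slot 1: 2·((-1)+3) − 4 = 0 → (0,-1,3)
replace slot 2: 2·(0+3) − (-1) = 7 → (0,7,3)

0,7,3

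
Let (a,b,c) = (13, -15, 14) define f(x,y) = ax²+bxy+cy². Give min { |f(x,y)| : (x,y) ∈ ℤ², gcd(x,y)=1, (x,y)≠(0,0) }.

translate: b→11 (≡-15 mod 26), so (13,-15,14)→(13,11,12)
flip: (13,11,12)→(12,-11,13)
reduced (well bottom): (12,-11,13) with a≤c, −a<b≤a
well minimum = a = 12

12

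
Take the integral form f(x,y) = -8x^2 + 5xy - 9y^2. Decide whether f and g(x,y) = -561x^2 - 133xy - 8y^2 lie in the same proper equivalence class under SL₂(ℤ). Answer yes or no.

D₁ = -263, D₂ = -263
f is negative-definite; reduce −f:
−f: reduced (well bottom): (8,-5,9) with a≤c, −a<b≤a
flip sign back: reduced form of f is (-8,5,-9)
g is negative-definite; reduce −g:
−g: flip: (561,133,8)→(8,-133,561)
−g: translate: b→-5 (≡-133 mod 16), so (8,-133,561)→(8,-5,9)
−g: reduced (well bottom): (8,-5,9) with a≤c, −a<b≤a
flip sign back: reduced form of g is (-8,5,-9)
reduced forms (-8, 5, -9) vs (-8, 5, -9) ⇒ equivalent

yes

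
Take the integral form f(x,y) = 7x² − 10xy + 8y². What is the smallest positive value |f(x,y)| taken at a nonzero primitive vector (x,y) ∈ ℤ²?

translate: b→4 (≡-10 mod 14), so (7,-10,8)→(7,4,5)
flip: (7,4,5)→(5,-4,7)
reduced (well bottom): (5,-4,7) with a≤c, −a<b≤a
well minimum = a = 5

5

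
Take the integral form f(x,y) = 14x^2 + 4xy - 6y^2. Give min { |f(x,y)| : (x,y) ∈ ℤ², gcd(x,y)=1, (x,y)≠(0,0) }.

descent: ρ → (-6,8,12)  [lands on river]
river: ρ → (12,16,-2)
river: ρ → (-2,16,12)
river: ρ → (12,8,-6)
river: ρ → (-6,16,4)
river: ρ → (4,16,-6)
closes: descent 1, river 6
min |a| on river = 2

2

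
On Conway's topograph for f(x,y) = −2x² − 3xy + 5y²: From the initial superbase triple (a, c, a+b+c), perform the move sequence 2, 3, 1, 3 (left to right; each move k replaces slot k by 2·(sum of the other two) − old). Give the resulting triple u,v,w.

start (-2,5,0) = (f(1,0),f(0,1),f(1,1))
replace slot 2: 2·((-2)+0) − 5 = -9 → (-2,-9,0)
replace slot 3: 2·((-2)+(-9)) − 0 = -22 → (-2,-9,-22)
replace slot 1: 2·((-9)+(-22)) − (-2) = -60 → (-60,-9,-22)
replace slot 3: 2·((-60)+(-9)) − (-22) = -116 → (-60,-9,-116)

-60,-9,-116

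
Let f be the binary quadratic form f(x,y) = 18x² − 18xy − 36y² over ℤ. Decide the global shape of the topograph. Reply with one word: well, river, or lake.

D = b²−4ac = (-18)² − 4·18·(-36) = 2916
D = 54² is a perfect square ⇒ form factors over ℤ ⇒ lakes

lake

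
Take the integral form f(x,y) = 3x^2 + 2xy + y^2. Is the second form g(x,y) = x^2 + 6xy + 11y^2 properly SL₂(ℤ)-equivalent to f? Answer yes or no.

D₁ = -8, D₂ = -8
f: flip: (3,2,1)→(1,-2,3)
f: translate: b→0 (≡-2 mod 2), so (1,-2,3)→(1,0,2)
f: reduced (well bottom): (1,0,2) with a≤c, −a<b≤a
g: translate: b→0 (≡6 mod 2), so (1,6,11)→(1,0,2)
g: reduced (well bottom): (1,0,2) with a≤c, −a<b≤a
reduced forms (1, 0, 2) vs (1, 0, 2) ⇒ equivalent

yes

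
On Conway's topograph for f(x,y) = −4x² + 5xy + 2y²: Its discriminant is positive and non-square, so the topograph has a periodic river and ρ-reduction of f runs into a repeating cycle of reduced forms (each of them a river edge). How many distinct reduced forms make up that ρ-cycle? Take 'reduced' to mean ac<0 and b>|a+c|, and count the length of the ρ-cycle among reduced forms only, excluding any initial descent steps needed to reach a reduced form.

D = 57, ⌊√D⌋ = 7
river: ρ → (2,7,-1)
river: ρ → (-1,7,2)
river: ρ → (2,5,-4)
river: ρ → (-4,3,3)
river: ρ → (3,3,-4)
river: ρ → (-4,5,2)
ρ-cycle length = 6 (tail of 0 descent steps not counted)

6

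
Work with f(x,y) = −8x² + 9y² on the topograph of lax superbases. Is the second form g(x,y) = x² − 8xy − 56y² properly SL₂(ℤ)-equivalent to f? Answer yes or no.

D₁ = 288, D₂ = 288
river cycle of f (length 2): (-8, 16, 1), (1, 16, -8)
river cycle of g (length 2): (1, 16, -8), (-8, 16, 1)
cycles coincide ⇒ equivalent

yes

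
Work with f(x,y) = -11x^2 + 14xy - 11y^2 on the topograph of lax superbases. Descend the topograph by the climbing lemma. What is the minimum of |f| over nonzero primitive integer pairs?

translate: b→8 (≡-14 mod 22), so (11,-14,11)→(11,8,8)
flip: (11,8,8)→(8,-8,11)
translate: b→8 (≡-8 mod 16), so (8,-8,11)→(8,8,11)
reduced (well bottom): (8,8,11) with a≤c, −a<b≤a
well minimum |f| = |-8| = 8 (negative-definite)

8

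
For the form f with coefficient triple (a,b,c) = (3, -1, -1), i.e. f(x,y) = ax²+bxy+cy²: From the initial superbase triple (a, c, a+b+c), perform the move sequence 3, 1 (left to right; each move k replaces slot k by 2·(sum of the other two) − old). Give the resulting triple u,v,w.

start (3,-1,1) = (f(1,0),f(0,1),f(1,1))
replace slot 3: 2·(3+(-1)) − 1 = 3 → (3,-1,3)
replace slot 1: 2·((-1)+3) − 3 = 1 → (1,-1,3)

1,-1,3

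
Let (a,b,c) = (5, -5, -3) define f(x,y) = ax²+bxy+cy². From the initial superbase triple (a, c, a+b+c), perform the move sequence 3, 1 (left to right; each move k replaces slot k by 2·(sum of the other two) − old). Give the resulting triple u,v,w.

start (5,-3,-3) = (f(1,0),f(0,1),f(1,1))
replace slot 3: 2·(5+(-3)) − (-3) = 7 → (5,-3,7)
replace slot 1: 2·((-3)+7) − 5 = 3 → (3,-3,7)

3,-3,7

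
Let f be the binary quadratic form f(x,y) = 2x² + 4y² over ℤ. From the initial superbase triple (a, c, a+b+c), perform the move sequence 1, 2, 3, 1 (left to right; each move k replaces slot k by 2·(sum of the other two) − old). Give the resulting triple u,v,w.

start (2,4,6) = (f(1,0),f(0,1),f(1,1))
replace slot 1: 2·(4+6) − 2 = 18 → (18,4,6)
replace slot 2: 2·(18+6) − 4 = 44 → (18,44,6)
replace slot 3: 2·(18+44) − 6 = 118 → (18,44,118)
replace slot 1: 2·(44+118) − 18 = 306 → (306,44,118)

306,44,118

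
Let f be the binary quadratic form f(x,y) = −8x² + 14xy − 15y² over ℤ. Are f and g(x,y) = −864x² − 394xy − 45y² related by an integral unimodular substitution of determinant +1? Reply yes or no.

D₁ = -284, D₂ = -284
f is negative-definite; reduce −f:
−f: translate: b→2 (≡-14 mod 16), so (8,-14,15)→(8,2,9)
−f: reduced (well bottom): (8,2,9) with a≤c, −a<b≤a
flip sign back: reduced form of f is (-8,-2,-9)
g is negative-definite; reduce −g:
−g: flip: (864,394,45)→(45,-394,864)
−g: translate: b→-34 (≡-394 mod 90), so (45,-394,864)→(45,-34,8)
−g: flip: (45,-34,8)→(8,34,45)
−g: translate: b→2 (≡34 mod 16), so (8,34,45)→(8,2,9)
−g: reduced (well bottom): (8,2,9) with a≤c, −a<b≤a
flip sign back: reduced form of g is (-8,-2,-9)
reduced forms (-8, -2, -9) vs (-8, -2, -9) ⇒ equivalent

yes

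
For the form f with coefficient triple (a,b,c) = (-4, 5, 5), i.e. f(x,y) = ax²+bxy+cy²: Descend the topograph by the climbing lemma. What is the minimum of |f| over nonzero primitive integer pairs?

river: ρ → (5,5,-4)
river: ρ → (-4,3,6)
river: ρ → (6,9,-1)
river: ρ → (-1,9,6)
river: ρ → (6,3,-4)
river: ρ → (-4,5,5)
closes: descent 0, river 6
min |a| on river = 1

1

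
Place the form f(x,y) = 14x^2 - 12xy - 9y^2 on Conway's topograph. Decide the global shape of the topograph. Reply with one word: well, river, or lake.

D = b²−4ac = (-12)² − 4·14·(-9) = 648
D > 0 non-square ⇒ indefinite ⇒ periodic river

river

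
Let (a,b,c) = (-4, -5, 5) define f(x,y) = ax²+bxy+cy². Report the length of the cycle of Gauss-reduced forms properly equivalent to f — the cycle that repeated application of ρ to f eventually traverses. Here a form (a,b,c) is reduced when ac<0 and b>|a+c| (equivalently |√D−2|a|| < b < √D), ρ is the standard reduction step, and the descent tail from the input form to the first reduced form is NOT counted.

D = 105, ⌊√D⌋ = 10
descent: ρ → (5,5,-4)  [lands on river]
river: ρ → (-4,3,6)
river: ρ → (6,9,-1)
river: ρ → (-1,9,6)
river: ρ → (6,3,-4)
river: ρ → (-4,5,5)
ρ-cycle length = 6 (tail of 1 descent step not counted)

6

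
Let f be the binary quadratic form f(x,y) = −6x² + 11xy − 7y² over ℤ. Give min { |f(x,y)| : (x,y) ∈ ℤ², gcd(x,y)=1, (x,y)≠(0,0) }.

translate: b→1 (≡-11 mod 12), so (6,-11,7)→(6,1,2)
flip: (6,1,2)→(2,-1,6)
reduced (well bottom): (2,-1,6) with a≤c, −a<b≤a
well minimum |f| = |-2| = 2 (negative-definite)

2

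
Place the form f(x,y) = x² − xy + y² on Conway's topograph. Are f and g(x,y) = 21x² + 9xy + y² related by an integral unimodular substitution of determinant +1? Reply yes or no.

D₁ = -3, D₂ = -3
f: translate: b→1 (≡-1 mod 2), so (1,-1,1)→(1,1,1)
f: reduced (well bottom): (1,1,1) with a≤c, −a<b≤a
g: flip: (21,9,1)→(1,-9,21)
g: translate: b→1 (≡-9 mod 2), so (1,-9,21)→(1,1,1)
g: reduced (well bottom): (1,1,1) with a≤c, −a<b≤a
reduced forms (1, 1, 1) vs (1, 1, 1) ⇒ equivalent

yes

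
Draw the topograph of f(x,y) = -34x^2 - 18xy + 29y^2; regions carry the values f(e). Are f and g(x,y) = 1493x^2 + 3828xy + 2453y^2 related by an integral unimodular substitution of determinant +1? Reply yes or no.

D₁ = 4268, D₂ = 4268
river cycle of f (length 6): (29, 18, -34), (-34, 50, 13), (13, 54, -26), (-26, 50, 17), (17, 52, -23), (-23, 40, 29)
river cycle of g (length 6): (13, 54, -26), (-26, 50, 17), (17, 52, -23), (-23, 40, 29), (29, 18, -34), (-34, 50, 13)
cycles coincide ⇒ equivalent

yes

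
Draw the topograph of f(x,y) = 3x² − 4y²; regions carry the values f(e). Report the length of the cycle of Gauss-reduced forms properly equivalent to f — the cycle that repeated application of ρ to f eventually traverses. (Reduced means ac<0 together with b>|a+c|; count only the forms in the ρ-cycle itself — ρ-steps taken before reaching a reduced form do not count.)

D = 48, ⌊√D⌋ = 6
descent: ρ → (-4,0,3)
descent: ρ → (3,6,-1)  [lands on river]
river: ρ → (-1,6,3)
ρ-cycle length = 2 (tail of 2 descent steps not counted)

2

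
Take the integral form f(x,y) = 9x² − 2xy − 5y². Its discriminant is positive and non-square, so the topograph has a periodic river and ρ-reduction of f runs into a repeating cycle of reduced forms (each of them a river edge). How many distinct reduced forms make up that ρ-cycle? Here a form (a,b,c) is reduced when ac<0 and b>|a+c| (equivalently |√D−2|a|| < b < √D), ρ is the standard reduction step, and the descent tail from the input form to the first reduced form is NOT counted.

D = 184, ⌊√D⌋ = 13
descent: ρ → (-5,12,2)  [lands on river]
river: ρ → (2,12,-5)
river: ρ → (-5,8,6)
river: ρ → (6,4,-7)
river: ρ → (-7,10,3)
river: ρ → (3,8,-10)
river: ρ → (-10,12,1)
river: ρ → (1,12,-10)
river: ρ → (-10,8,3)
river: ρ → (3,10,-7)
river: ρ → (-7,4,6)
river: ρ → (6,8,-5)
ρ-cycle length = 12 (tail of 1 descent step not counted)

12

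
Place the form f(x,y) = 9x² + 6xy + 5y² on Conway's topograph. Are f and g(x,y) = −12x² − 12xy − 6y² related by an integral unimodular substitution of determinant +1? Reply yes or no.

D₁ = -144, D₂ = -144
f: flip: (9,6,5)→(5,-6,9)
f: translate: b→4 (≡-6 mod 10), so (5,-6,9)→(5,4,8)
f: reduced (well bottom): (5,4,8) with a≤c, −a<b≤a
g is negative-definite; reduce −g:
−g: flip: (12,12,6)→(6,-12,12)
−g: translate: b→0 (≡-12 mod 12), so (6,-12,12)→(6,0,6)
−g: reduced (well bottom): (6,0,6) with a≤c, −a<b≤a
flip sign back: reduced form of g is (-6,0,-6)
reduced forms (5, 4, 8) vs (-6, 0, -6) ⇒ inequivalent

no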